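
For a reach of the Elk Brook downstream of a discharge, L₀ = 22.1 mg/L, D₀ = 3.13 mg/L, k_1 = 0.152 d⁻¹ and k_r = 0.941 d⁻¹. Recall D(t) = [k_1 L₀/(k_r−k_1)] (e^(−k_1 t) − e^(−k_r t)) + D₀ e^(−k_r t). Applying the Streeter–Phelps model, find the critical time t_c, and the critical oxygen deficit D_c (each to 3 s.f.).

t_c = [1/(k_r−k_1)] ln[(k_r/k_1)(1 − D₀(k_r−k_1)/(k_1 L₀))]
= [1/(0.941−0.152)] ln[(0.941/0.152)(1 − 3.13×0.7890/(0.152×22.1))]
= (1/0.7890) ln[6.191 × 0.2648] = 1.267 × ln(1.640) = 1.267 × 0.4944 = 0.6266 d.
L(t_c) = L₀ e^(−k_1 t_c) = 22.1 × 0.9091 = 20.09 mg/L, and at the critical point k_r D_c = k_1 L, so D_c = (0.152/0.941) × 20.09 = 3.245 mg/L.

t_c ≈ 0.627 d; D_c ≈ 3.25 mg/L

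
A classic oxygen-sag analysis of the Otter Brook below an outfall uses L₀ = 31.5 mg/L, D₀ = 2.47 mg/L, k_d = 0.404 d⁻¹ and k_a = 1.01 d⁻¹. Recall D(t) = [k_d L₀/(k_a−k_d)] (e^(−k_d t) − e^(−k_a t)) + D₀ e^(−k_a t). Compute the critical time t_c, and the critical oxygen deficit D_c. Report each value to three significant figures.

At the critical point dD/dt = 0, so k_d L₀ e^(−k_d t) = k_a D. Substituting D(t) from the Streeter–Phelps equation and solving for t gives
t_c = ln[(k_a/k_d)(1 − D₀(k_a−k_d)/(k_d L₀))] / (k_a−k_d).
Here k_a−k_d = 0.6060 d⁻¹ and 1 − D₀(k_a−k_d)/(k_d L₀) = 1 − 2.47×0.6060/(0.404×31.5) = 0.8824, so
t_c = ln(2.500 × 0.8824) / 0.6060 = 0.7912 / 0.6060 = 1.306 d.
D_c = (k_d/k_a) L₀ e^(−k_d t_c) = (0.404/1.01) × 31.5 × e^(−0.404×1.306) = 0.4000 × 31.5 × 0.5901 = 7.435 mg/L.

t_c ≈ 1.31 d; D_c ≈ 7.44 mg/L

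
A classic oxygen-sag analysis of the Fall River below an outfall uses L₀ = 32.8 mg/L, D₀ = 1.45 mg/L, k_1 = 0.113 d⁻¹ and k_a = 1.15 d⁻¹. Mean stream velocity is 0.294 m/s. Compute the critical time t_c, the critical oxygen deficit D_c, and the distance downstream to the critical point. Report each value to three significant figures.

t_c ≈ 1.74 d; D_c ≈ 2.65 mg/L; x_c ≈ 44.1 km

With k_a/k_1 = 10.18 and 1 − D₀(k_a−k_1)/(k_1 L₀) = 0.5943,
t_c = ln(10.18 × 0.5943) / (1.15 − 0.113) = ln(6.048) / 1.037 = 1.800/1.037 = 1.736 d.
L(t_c) = L₀ e^(−k_1 t_c) = 32.8 × 0.8219 = 26.96 mg/L, and at the critical point k_a D_c = k_1 L, so D_c = (0.113/1.15) × 26.96 = 2.649 mg/L.
x_c = v t_c = 0.294 m/s × 1.736 d × 86400 s/d = 44090 m ≈ 44.1 km.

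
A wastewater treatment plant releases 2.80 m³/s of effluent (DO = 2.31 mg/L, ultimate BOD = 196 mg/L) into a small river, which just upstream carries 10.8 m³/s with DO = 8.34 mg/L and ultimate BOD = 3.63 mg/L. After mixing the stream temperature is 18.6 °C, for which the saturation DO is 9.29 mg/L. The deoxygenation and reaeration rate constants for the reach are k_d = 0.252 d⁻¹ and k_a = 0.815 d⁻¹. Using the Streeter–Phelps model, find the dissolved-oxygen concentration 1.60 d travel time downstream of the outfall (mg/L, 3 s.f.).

DO ≈ 1.02 mg/L

Mixed DO = (10.8×8.34 + 2.80×2.31)/(10.8+2.80) = 96.54/13.60 = 7.099 mg/L.
Mixed L₀ = (10.8×3.63 + 2.80×196)/(13.60) = 588.0/13.60 = 43.24 mg/L.
Initial deficit D₀ = C_s − DO₀ = 9.29 − 7.099 = 2.191 mg/L.
D(1.60) = [0.252×43.24/(0.815−0.252)](e^(−0.252×1.60) − e^(−0.815×1.60)) + 2.191 e^(−0.815×1.60)
= 19.35 × (0.6682 − 0.2714) + 2.191 × 0.2714 = 8.273 mg/L.
DO = 9.29 − 8.273 = 1.017 mg/L.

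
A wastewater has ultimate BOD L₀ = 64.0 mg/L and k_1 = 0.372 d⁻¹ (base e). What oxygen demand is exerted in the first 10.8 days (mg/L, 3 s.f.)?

y_t = L₀(1 − e^(−k_1 t)) = 64.0 × (1 − e^(−0.372×10.8))
= 64.0 × (1 − 0.01800) = 64.0 × 0.9820 = 62.85 mg/L.

y ≈ 62.8 mg/L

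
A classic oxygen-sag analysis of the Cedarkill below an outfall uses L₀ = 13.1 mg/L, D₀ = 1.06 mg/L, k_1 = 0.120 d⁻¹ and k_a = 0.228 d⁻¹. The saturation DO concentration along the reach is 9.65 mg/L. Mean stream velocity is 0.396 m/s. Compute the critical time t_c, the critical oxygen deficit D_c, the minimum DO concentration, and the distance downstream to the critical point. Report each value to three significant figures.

t_c ≈ 5.24 d; D_c ≈ 3.68 mg/L; min DO ≈ 5.97 mg/L; x_c ≈ 179 km

t_c = [1/(k_a−k_1)] ln[(k_a/k_1)(1 − D₀(k_a−k_1)/(k_1 L₀))]
= [1/(0.228−0.120)] ln[(0.228/0.120)(1 − 1.06×0.1080/(0.120×13.1))]
= (1/0.1080) ln[1.900 × 0.9272] = 9.259 × ln(1.762) = 9.259 × 0.5662 = 5.243 d.
D_c = (k_1/k_a) L₀ e^(−k_1 t_c) = (0.120/0.228) × 13.1 × e^(−0.120×5.243) = 0.5263 × 13.1 × 0.5330 = 3.675 mg/L.
Minimum DO = C_s − D_c = 9.65 − 3.675 = 5.975 mg/L.
x_c = v t_c = 0.396 m/s × 5.243 d × 86400 s/d = 179400 m ≈ 179 km.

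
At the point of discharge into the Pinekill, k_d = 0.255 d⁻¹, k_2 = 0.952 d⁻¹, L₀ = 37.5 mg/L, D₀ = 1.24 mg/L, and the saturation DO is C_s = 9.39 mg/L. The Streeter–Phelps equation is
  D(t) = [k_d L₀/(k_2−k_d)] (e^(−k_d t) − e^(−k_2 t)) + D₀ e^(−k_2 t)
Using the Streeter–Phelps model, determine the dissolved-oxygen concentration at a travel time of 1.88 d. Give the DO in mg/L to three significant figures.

k_d L₀/(k_2−k_d) = 0.255×37.5/(0.952−0.255) = 9.562/0.6970 = 13.72 mg/L.
e^(−k_d t) = e^(−0.255×1.880) = 0.6192; e^(−k_2 t) = e^(−0.952×1.880) = 0.1670.
D = 13.72 × (0.6192 − 0.1670) + 1.24 × 0.1670 = 6.203 + 0.2071 = 6.410 mg/L.
DO = C_s − D = 9.39 − 6.410 = 2.980 mg/L.

DO ≈ 2.98 mg/L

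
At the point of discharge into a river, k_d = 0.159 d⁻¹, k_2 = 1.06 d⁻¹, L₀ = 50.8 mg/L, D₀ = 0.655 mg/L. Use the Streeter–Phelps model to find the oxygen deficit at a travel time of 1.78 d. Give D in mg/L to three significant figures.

k_d L₀/(k_2−k_d) = 0.159×50.8/(1.06−0.159) = 8.077/0.9010 = 8.965 mg/L.
e^(−k_d t) = e^(−0.159×1.780) = 0.7535; e^(−k_2 t) = e^(−1.06×1.780) = 0.1516.
D = 8.965 × (0.7535 − 0.1516) + 0.655 × 0.1516 = 5.396 + 0.09927 = 5.496 mg/L.

D ≈ 5.50 mg/L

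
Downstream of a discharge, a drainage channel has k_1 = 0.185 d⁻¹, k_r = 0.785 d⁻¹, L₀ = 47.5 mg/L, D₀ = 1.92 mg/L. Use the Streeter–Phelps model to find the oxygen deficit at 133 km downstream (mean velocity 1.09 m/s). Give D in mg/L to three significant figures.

Travel time t = x/v = 133 km / (1.09 m/s) = 133000 m / 1.09 m/s = 122000 s = 1.412 d.
k_1 L₀/(k_r−k_1) = 0.185×47.5/(0.785−0.185) = 8.787/0.6000 = 14.65 mg/L.
e^(−k_1 t) = e^(−0.185×1.412) = 0.7701; e^(−k_r t) = e^(−0.785×1.412) = 0.3300.
D = 14.65 × (0.7701 − 0.3300) + 1.92 × 0.3300 = 6.445 + 0.6336 = 7.079 mg/L.

D ≈ 7.08 mg/L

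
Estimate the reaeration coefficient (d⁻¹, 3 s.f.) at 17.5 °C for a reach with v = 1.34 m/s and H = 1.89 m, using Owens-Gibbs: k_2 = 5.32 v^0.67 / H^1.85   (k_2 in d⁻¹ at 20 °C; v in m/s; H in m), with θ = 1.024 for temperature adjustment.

k_2 ≈ 1.88 d⁻¹

k_2(20) = 5.32 × 1.34^0.67 / 1.89^1.85 = 5.32 × 1.217 / 3.247 = 1.994 d⁻¹.
k_2(17.5) = 1.994 × 1.024^(17.5−20) = 1.994 × 0.9424 = 1.879 d⁻¹.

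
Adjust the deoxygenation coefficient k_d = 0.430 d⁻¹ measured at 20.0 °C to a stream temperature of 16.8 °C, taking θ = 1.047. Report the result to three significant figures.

k_d(T₂) = k_d(T₁) · θ^(T₂−T₁) = 0.430 × 1.047^(16.8−20.0)
= 0.430 × 1.047^-3.20 = 0.430 × 0.8633 = 0.3712 d⁻¹.

k_d ≈ 0.371 d⁻¹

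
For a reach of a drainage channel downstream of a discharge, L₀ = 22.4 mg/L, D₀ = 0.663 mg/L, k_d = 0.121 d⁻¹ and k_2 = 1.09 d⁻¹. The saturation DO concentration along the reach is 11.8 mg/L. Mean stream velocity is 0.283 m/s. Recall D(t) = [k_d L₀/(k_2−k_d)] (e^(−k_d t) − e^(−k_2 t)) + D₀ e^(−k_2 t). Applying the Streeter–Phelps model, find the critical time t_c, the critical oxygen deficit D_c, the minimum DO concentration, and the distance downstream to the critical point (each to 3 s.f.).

t_c = [1/(k_2−k_d)] ln[(k_2/k_d)(1 − D₀(k_2−k_d)/(k_d L₀))]
= [1/(1.09−0.121)] ln[(1.09/0.121)(1 − 0.663×0.9690/(0.121×22.4))]
= (1/0.9690) ln[9.008 × 0.7630] = 1.032 × ln(6.873) = 1.032 × 1.928 = 1.989 d.
L(t_c) = L₀ e^(−k_d t_c) = 22.4 × 0.7861 = 17.61 mg/L, and at the critical point k_2 D_c = k_d L, so D_c = (0.121/1.09) × 17.61 = 1.955 mg/L.
Minimum DO = C_s − D_c = 11.8 − 1.955 = 9.845 mg/L.
x_c = v t_c = 0.283 m/s × 1.989 d × 86400 s/d = 48640 m ≈ 48.6 km.

t_c ≈ 1.99 d; D_c ≈ 1.95 mg/L; min DO ≈ 9.85 mg/L; x_c ≈ 48.6 km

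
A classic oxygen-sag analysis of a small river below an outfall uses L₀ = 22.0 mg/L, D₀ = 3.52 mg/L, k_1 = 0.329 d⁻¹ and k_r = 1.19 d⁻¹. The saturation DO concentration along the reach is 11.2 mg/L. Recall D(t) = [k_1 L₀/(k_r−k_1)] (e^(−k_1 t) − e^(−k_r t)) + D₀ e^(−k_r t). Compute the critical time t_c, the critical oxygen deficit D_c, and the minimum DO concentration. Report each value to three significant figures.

t_c ≈ 0.863 d; D_c ≈ 4.58 mg/L; min DO ≈ 6.62 mg/L

t_c = [1/(k_r−k_1)] ln[(k_r/k_1)(1 − D₀(k_r−k_1)/(k_1 L₀))]
= [1/(1.19−0.329)] ln[(1.19/0.329)(1 − 3.52×0.8610/(0.329×22.0))]
= (1/0.8610) ln[3.617 × 0.5813] = 1.161 × ln(2.102) = 1.161 × 0.7431 = 0.8631 d.
D_c = (k_1/k_r) L₀ e^(−k_1 t_c) = (0.329/1.19) × 22.0 × e^(−0.329×0.8631) = 0.2765 × 22.0 × 0.7528 = 4.579 mg/L.
Minimum DO = C_s − D_c = 11.2 − 4.579 = 6.621 mg/L.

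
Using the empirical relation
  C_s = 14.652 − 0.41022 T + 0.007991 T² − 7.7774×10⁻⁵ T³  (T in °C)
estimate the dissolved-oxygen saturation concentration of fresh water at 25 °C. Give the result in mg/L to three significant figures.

C_s ≈ 8.18 mg/L

C_s = 14.652 − 0.41022×25 + 0.007991×25² − 7.7774×10⁻⁵×25³ = 8.176 mg/L.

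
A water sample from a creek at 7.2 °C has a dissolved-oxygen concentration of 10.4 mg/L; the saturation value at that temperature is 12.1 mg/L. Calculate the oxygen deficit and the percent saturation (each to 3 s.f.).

D = C_s − C = 12.1 − 10.4 = 1.70 mg/L.
% saturation = 10.4/12.1 × 100 = 86.0 %.

D ≈ 1.70 mg/L; 86.0 % saturation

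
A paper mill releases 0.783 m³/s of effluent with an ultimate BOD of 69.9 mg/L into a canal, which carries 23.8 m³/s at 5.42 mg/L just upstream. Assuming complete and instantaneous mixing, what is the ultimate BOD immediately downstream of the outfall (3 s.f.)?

Flow-weighted mixing: C = (Q_r C_r + Q_w C_w)/(Q_r + Q_w)
= (23.8×5.42 + 0.783×69.9)/(23.8 + 0.783) = 183.7/24.58 = 7.474 mg/L.

7.47 mg/L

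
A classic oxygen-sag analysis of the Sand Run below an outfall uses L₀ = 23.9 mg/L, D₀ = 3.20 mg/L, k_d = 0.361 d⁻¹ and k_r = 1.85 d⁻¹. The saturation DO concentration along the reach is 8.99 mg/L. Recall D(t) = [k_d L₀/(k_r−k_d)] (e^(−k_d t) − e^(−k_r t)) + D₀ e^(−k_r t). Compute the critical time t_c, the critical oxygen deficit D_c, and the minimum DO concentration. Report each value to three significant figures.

At the critical point dD/dt = 0, so k_d L₀ e^(−k_d t) = k_r D. Substituting D(t) from the Streeter–Phelps equation and solving for t gives
t_c = ln[(k_r/k_d)(1 − D₀(k_r−k_d)/(k_d L₀))] / (k_r−k_d).
Here k_r−k_d = 1.489 d⁻¹ and 1 − D₀(k_r−k_d)/(k_d L₀) = 1 − 3.20×1.489/(0.361×23.9) = 0.4477, so
t_c = ln(5.125 × 0.4477) / 1.489 = 0.8305 / 1.489 = 0.5578 d.
L(t_c) = L₀ e^(−k_d t_c) = 23.9 × 0.8176 = 19.54 mg/L, and at the critical point k_r D_c = k_d L, so D_c = (0.361/1.85) × 19.54 = 3.813 mg/L.
Minimum DO = C_s − D_c = 8.99 − 3.813 = 5.177 mg/L.

t_c ≈ 0.558 d; D_c ≈ 3.81 mg/L; min DO ≈ 5.18 mg/L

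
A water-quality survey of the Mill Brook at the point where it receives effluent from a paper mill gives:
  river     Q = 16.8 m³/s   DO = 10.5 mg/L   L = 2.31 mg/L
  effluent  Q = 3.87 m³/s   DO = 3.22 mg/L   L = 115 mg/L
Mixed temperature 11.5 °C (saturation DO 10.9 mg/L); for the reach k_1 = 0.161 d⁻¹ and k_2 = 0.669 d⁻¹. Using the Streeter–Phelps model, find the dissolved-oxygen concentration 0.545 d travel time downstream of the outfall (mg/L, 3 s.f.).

DO ≈ 8.03 mg/L

Mixed DO = (16.8×10.5 + 3.87×3.22)/(16.8+3.87) = 188.9/20.67 = 9.137 mg/L.
Mixed L₀ = (16.8×2.31 + 3.87×115)/(20.67) = 483.9/20.67 = 23.41 mg/L.
Initial deficit D₀ = C_s − DO₀ = 10.9 − 9.137 = 1.763 mg/L.
D(0.545) = [0.161×23.41/(0.669−0.161)](e^(−0.161×0.545) − e^(−0.669×0.545)) + 1.763 e^(−0.669×0.545)
= 7.419 × (0.9160 − 0.6945) + 1.763 × 0.6945 = 2.868 mg/L.
DO = 10.9 − 2.868 = 8.032 mg/L.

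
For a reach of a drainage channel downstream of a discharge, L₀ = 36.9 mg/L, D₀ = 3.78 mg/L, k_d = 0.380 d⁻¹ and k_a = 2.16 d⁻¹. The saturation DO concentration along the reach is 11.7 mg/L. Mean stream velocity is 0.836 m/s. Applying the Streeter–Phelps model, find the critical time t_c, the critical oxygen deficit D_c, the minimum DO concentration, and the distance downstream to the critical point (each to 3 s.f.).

At the critical point dD/dt = 0, so k_d L₀ e^(−k_d t) = k_a D. Substituting D(t) from the Streeter–Phelps equation and solving for t gives
t_c = ln[(k_a/k_d)(1 − D₀(k_a−k_d)/(k_d L₀))] / (k_a−k_d).
Here k_a−k_d = 1.780 d⁻¹ and 1 − D₀(k_a−k_d)/(k_d L₀) = 1 − 3.78×1.780/(0.380×36.9) = 0.5202, so
t_c = ln(5.684 × 0.5202) / 1.780 = 1.084 / 1.780 = 0.6090 d.
D_c = (k_d/k_a) L₀ e^(−k_d t_c) = (0.380/2.16) × 36.9 × e^(−0.380×0.6090) = 0.1759 × 36.9 × 0.7934 = 5.150 mg/L.
Minimum DO = C_s − D_c = 11.7 − 5.150 = 6.550 mg/L.
x_c = v t_c = 0.836 m/s × 0.6090 d × 86400 s/d = 43990 m ≈ 44.0 km.

t_c ≈ 0.609 d; D_c ≈ 5.15 mg/L; min DO ≈ 6.55 mg/L; x_c ≈ 44.0 km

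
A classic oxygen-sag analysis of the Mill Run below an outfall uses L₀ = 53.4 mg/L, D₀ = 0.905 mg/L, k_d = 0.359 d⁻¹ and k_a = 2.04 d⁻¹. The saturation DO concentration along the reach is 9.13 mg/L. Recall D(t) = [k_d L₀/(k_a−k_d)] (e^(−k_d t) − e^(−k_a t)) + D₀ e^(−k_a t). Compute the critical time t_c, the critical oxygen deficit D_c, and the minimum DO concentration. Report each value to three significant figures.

With k_a/k_d = 5.682 and 1 − D₀(k_a−k_d)/(k_d L₀) = 0.9206,
t_c = ln(5.682 × 0.9206) / (2.04 − 0.359) = ln(5.232) / 1.681 = 1.655/1.681 = 0.9844 d.
D_c = (k_d/k_a) L₀ e^(−k_d t_c) = (0.359/2.04) × 53.4 × e^(−0.359×0.9844) = 0.1760 × 53.4 × 0.7023 = 6.600 mg/L.
Minimum DO = C_s − D_c = 9.13 − 6.600 = 2.530 mg/L.

t_c ≈ 0.984 d; D_c ≈ 6.60 mg/L; min DO ≈ 2.53 mg/L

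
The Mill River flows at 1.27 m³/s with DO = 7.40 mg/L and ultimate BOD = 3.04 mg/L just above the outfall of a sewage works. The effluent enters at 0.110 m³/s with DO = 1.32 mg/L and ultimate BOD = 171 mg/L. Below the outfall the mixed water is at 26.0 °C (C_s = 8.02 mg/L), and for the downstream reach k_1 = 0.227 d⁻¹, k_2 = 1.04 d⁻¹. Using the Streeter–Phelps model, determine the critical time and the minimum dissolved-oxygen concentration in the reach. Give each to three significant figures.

Mixed DO = (1.27×7.40 + 0.110×1.32)/(1.27+0.110) = 9.543/1.380 = 6.915 mg/L.
Mixed L₀ = (1.27×3.04 + 0.110×171)/(1.380) = 22.67/1.380 = 16.43 mg/L.
Initial deficit D₀ = C_s − DO₀ = 8.02 − 6.915 = 1.105 mg/L.
t_c = (1/0.8130) ln[(1.04/0.227)(1 − 1.105×0.8130/(0.227×16.43))] = 1.230 × ln(3.478) = 1.533 d.
D_c = (0.227/1.04) × 16.43 × e^(−0.227×1.533) = 0.2183 × 16.43 × 0.7061 = 2.532 mg/L.
Minimum DO = 8.02 − 2.532 = 5.488 mg/L.

t_c ≈ 1.53 d; minimum DO ≈ 5.49 mg/L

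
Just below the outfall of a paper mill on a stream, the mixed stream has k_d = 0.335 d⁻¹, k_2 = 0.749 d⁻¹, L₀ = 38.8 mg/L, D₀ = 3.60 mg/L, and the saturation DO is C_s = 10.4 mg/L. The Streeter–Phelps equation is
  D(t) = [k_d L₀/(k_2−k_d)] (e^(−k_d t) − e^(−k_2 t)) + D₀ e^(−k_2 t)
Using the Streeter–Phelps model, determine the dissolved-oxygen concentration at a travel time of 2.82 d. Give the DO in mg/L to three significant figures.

k_d L₀/(k_2−k_d) = 0.335×38.8/(0.749−0.335) = 13.00/0.4140 = 31.40 mg/L.
e^(−k_d t) = e^(−0.335×2.820) = 0.3888; e^(−k_2 t) = e^(−0.749×2.820) = 0.1210.
D = 31.40 × (0.3888 − 0.1210) + 3.60 × 0.1210 = 8.409 + 0.4355 = 8.844 mg/L.
DO = C_s − D = 10.4 − 8.844 = 1.556 mg/L.

DO ≈ 1.56 mg/L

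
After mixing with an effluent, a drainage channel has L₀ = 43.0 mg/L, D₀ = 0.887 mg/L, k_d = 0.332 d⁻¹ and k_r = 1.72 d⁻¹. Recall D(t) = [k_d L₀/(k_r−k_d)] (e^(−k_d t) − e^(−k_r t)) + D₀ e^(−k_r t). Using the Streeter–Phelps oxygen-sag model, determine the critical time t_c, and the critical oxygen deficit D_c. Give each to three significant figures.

t_c ≈ 1.12 d; D_c ≈ 5.72 mg/L

t_c = [1/(k_r−k_d)] ln[(k_r/k_d)(1 − D₀(k_r−k_d)/(k_d L₀))]
= [1/(1.72−0.332)] ln[(1.72/0.332)(1 − 0.887×1.388/(0.332×43.0))]
= (1/1.388) ln[5.181 × 0.9138] = 0.7205 × ln(4.734) = 0.7205 × 1.555 = 1.120 d.
L(t_c) = L₀ e^(−k_d t_c) = 43.0 × 0.6894 = 29.65 mg/L, and at the critical point k_r D_c = k_d L, so D_c = (0.332/1.72) × 29.65 = 5.722 mg/L.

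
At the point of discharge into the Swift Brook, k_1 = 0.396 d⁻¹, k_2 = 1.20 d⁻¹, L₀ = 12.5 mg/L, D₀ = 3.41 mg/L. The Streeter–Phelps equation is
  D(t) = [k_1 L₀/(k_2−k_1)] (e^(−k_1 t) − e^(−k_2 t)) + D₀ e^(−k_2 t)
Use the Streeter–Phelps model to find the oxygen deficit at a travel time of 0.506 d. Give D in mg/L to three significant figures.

D ≈ 3.54 mg/L

k_1 L₀/(k_2−k_1) = 0.396×12.5/(1.20−0.396) = 4.950/0.8040 = 6.157 mg/L.
e^(−k_1 t) = e^(−0.396×0.5060) = 0.8184; e^(−k_2 t) = e^(−1.20×0.5060) = 0.5449.
D = 6.157 × (0.8184 − 0.5449) + 3.41 × 0.5449 = 1.684 + 1.858 = 3.542 mg/L.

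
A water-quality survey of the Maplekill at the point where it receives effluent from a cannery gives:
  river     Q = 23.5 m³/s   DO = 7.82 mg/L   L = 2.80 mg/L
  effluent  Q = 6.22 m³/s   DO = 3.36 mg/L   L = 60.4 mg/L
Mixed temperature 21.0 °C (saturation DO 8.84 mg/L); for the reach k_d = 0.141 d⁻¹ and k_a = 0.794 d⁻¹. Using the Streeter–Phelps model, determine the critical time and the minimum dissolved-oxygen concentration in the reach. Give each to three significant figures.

t_c ≈ 1.21 d; minimum DO ≈ 6.62 mg/L

Mixed DO = (23.5×7.82 + 6.22×3.36)/(23.5+6.22) = 204.7/29.72 = 6.887 mg/L.
Mixed L₀ = (23.5×2.80 + 6.22×60.4)/(29.72) = 441.5/29.72 = 14.85 mg/L.
Initial deficit D₀ = C_s − DO₀ = 8.84 − 6.887 = 1.953 mg/L.
t_c = (1/0.6530) ln[(0.794/0.141)(1 − 1.953×0.6530/(0.141×14.85))] = 1.531 × ln(2.202) = 1.209 d.
D_c = (0.141/0.794) × 14.85 × e^(−0.141×1.209) = 0.1776 × 14.85 × 0.8433 = 2.225 mg/L.
Minimum DO = 8.84 − 2.225 = 6.615 mg/L.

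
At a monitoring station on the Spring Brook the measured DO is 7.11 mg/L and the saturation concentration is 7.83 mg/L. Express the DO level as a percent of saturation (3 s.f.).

% saturation = C/C_s × 100 = 7.11/7.83 × 100 = 90.8 %.

90.8 % saturation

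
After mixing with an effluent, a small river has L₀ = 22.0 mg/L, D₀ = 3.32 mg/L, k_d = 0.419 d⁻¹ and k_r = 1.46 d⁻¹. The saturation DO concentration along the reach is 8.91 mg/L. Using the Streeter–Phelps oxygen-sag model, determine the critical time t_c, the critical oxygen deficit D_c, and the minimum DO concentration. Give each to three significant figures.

With k_r/k_d = 3.484 and 1 − D₀(k_r−k_d)/(k_d L₀) = 0.6251,
t_c = ln(3.484 × 0.6251) / (1.46 − 0.419) = ln(2.178) / 1.041 = 0.7784/1.041 = 0.7478 d.
L(t_c) = L₀ e^(−k_d t_c) = 22.0 × 0.7310 = 16.08 mg/L, and at the critical point k_r D_c = k_d L, so D_c = (0.419/1.46) × 16.08 = 4.615 mg/L.
Minimum DO = C_s − D_c = 8.91 − 4.615 = 4.295 mg/L.

t_c ≈ 0.748 d; D_c ≈ 4.62 mg/L; min DO ≈ 4.29 mg/L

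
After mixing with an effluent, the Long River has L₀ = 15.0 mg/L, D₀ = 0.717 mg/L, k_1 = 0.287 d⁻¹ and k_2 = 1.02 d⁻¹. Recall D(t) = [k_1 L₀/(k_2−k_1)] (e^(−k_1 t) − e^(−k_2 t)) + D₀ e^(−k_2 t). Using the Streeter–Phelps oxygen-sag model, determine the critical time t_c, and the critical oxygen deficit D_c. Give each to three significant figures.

t_c = [1/(k_2−k_1)] ln[(k_2/k_1)(1 − D₀(k_2−k_1)/(k_1 L₀))]
= [1/(1.02−0.287)] ln[(1.02/0.287)(1 − 0.717×0.7330/(0.287×15.0))]
= (1/0.7330) ln[3.554 × 0.8779] = 1.364 × ln(3.120) = 1.364 × 1.138 = 1.552 d.
L(t_c) = L₀ e^(−k_1 t_c) = 15.0 × 0.6405 = 9.607 mg/L, and at the critical point k_2 D_c = k_1 L, so D_c = (0.287/1.02) × 9.607 = 2.703 mg/L.

t_c ≈ 1.55 d; D_c ≈ 2.70 mg/L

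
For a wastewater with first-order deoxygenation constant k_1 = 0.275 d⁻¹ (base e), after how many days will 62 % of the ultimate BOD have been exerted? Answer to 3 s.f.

y/L₀ = 1 − e^(−k_1 t) = 0.62 ⇒ e^(−k_1 t) = 0.380
t = −ln(0.380) / 0.275 = 0.9676 / 0.275 = 3.518 d.

t ≈ 3.52 d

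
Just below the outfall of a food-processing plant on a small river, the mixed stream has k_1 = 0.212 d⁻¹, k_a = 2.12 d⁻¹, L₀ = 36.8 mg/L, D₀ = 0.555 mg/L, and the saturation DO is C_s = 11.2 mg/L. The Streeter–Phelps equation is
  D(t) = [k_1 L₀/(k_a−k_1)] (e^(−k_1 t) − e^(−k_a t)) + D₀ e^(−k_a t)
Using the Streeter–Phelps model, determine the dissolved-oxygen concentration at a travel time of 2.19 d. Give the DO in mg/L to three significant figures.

DO ≈ 8.66 mg/L

k_1 L₀/(k_a−k_1) = 0.212×36.8/(2.12−0.212) = 7.802/1.908 = 4.089 mg/L.
e^(−k_1 t) = e^(−0.212×2.190) = 0.6286; e^(−k_a t) = e^(−2.12×2.190) = 0.009631.
D = 4.089 × (0.6286 − 0.009631) + 0.555 × 0.009631 = 2.531 + 0.005345 = 2.536 mg/L.
DO = C_s − D = 11.2 − 2.536 = 8.664 mg/L.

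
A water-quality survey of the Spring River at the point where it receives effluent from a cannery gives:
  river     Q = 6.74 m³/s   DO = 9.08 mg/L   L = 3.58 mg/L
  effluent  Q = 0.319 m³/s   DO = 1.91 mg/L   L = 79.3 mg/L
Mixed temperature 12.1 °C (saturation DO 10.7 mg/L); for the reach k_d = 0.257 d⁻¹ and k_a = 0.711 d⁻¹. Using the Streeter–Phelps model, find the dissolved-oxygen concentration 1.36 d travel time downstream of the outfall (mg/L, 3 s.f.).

Mixed DO = (6.74×9.08 + 0.319×1.91)/(6.74+0.319) = 61.81/7.059 = 8.756 mg/L.
Mixed L₀ = (6.74×3.58 + 0.319×79.3)/(7.059) = 49.43/7.059 = 7.002 mg/L.
Initial deficit D₀ = C_s − DO₀ = 10.7 − 8.756 = 1.944 mg/L.
D(1.36) = [0.257×7.002/(0.711−0.257)](e^(−0.257×1.36) − e^(−0.711×1.36)) + 1.944 e^(−0.711×1.36)
= 3.964 × (0.7050 − 0.3802) + 1.944 × 0.3802 = 2.027 mg/L.
DO = 10.7 − 2.027 = 8.673 mg/L.

DO ≈ 8.67 mg/L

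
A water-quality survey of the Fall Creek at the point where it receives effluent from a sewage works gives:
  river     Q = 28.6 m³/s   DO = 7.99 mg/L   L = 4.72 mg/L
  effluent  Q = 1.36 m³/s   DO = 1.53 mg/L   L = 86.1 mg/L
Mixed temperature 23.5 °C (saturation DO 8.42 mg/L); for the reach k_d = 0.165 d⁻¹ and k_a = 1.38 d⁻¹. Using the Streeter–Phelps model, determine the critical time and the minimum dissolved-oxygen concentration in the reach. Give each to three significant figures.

t_c ≈ 0.923 d; minimum DO ≈ 7.56 mg/L

Mixed DO = (28.6×7.99 + 1.36×1.53)/(28.6+1.36) = 230.6/29.96 = 7.697 mg/L.
Mixed L₀ = (28.6×4.72 + 1.36×86.1)/(29.96) = 252.1/29.96 = 8.414 mg/L.
Initial deficit D₀ = C_s − DO₀ = 8.42 − 7.697 = 0.7232 mg/L.
t_c = (1/1.215) ln[(1.38/0.165)(1 − 0.7232×1.215/(0.165×8.414))] = 0.8230 × ln(3.070) = 0.9232 d.
D_c = (0.165/1.38) × 8.414 × e^(−0.165×0.9232) = 0.1196 × 8.414 × 0.8587 = 0.8639 mg/L.
Minimum DO = 8.42 − 0.8639 = 7.556 mg/L.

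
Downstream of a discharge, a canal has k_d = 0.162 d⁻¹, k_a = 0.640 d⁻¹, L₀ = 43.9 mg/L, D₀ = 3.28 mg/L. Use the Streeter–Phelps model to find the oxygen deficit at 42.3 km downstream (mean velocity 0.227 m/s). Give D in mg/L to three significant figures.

D ≈ 7.57 mg/L

Travel time t = x/v = 42.3 km / (0.227 m/s) = 42300 m / 0.227 m/s = 186300 s = 2.157 d.
k_d L₀/(k_a−k_d) = 0.162×43.9/(0.640−0.162) = 7.112/0.4780 = 14.88 mg/L.
e^(−k_d t) = e^(−0.162×2.157) = 0.7051; e^(−k_a t) = e^(−0.640×2.157) = 0.2515.
D = 14.88 × (0.7051 − 0.2515) + 3.28 × 0.2515 = 6.749 + 0.8249 = 7.574 mg/L.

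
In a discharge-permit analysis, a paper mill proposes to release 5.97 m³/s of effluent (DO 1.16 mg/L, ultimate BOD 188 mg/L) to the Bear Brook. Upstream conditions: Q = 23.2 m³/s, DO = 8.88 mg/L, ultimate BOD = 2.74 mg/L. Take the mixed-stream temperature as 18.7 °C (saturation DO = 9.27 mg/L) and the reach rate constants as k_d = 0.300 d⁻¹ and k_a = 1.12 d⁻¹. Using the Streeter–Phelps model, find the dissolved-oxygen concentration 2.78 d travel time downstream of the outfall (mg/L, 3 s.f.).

Mixed DO = (23.2×8.88 + 5.97×1.16)/(23.2+5.97) = 212.9/29.17 = 7.300 mg/L.
Mixed L₀ = (23.2×2.74 + 5.97×188)/(29.17) = 1186/29.17 = 40.66 mg/L.
Initial deficit D₀ = C_s − DO₀ = 9.27 − 7.300 = 1.970 mg/L.
D(2.78) = [0.300×40.66/(1.12−0.300)](e^(−0.300×2.78) − e^(−1.12×2.78)) + 1.970 e^(−1.12×2.78)
= 14.87 × (0.4343 − 0.04444) + 1.970 × 0.04444 = 5.886 mg/L.
DO = 9.27 − 5.886 = 3.384 mg/L.

DO ≈ 3.38 mg/L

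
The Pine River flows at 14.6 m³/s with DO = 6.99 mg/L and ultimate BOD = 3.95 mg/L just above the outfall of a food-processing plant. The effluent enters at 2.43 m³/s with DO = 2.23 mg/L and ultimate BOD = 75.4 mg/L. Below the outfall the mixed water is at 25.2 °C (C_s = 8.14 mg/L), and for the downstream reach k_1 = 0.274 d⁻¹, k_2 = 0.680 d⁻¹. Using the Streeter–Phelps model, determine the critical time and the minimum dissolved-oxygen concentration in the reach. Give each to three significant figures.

Mixed DO = (14.6×6.99 + 2.43×2.23)/(14.6+2.43) = 107.5/17.03 = 6.311 mg/L.
Mixed L₀ = (14.6×3.95 + 2.43×75.4)/(17.03) = 240.9/17.03 = 14.15 mg/L.
Initial deficit D₀ = C_s − DO₀ = 8.14 − 6.311 = 1.829 mg/L.
t_c = (1/0.4060) ln[(0.680/0.274)(1 − 1.829×0.4060/(0.274×14.15))] = 2.463 × ln(2.006) = 1.715 d.
D_c = (0.274/0.680) × 14.15 × e^(−0.274×1.715) = 0.4029 × 14.15 × 0.6251 = 3.563 mg/L.
Minimum DO = 8.14 − 3.563 = 4.577 mg/L.

t_c ≈ 1.71 d; minimum DO ≈ 4.58 mg/L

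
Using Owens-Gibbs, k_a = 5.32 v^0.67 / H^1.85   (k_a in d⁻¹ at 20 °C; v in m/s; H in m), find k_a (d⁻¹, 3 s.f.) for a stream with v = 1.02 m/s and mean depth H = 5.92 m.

k_a = 5.32 × 1.02^0.67 / 5.92^1.85 = 5.32 × 1.013 / 26.84 = 0.2009 d⁻¹.

k_a ≈ 0.201 d⁻¹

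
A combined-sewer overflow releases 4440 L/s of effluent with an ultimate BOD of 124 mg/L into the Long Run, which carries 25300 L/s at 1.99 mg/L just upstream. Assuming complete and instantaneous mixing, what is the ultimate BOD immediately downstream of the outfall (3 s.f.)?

Flow-weighted mixing: C = (Q_r C_r + Q_w C_w)/(Q_r + Q_w)
= (25300×1.99 + 4440×124)/(25300 + 4440) = 600900/29740 = 20.21 mg/L.

20.2 mg/L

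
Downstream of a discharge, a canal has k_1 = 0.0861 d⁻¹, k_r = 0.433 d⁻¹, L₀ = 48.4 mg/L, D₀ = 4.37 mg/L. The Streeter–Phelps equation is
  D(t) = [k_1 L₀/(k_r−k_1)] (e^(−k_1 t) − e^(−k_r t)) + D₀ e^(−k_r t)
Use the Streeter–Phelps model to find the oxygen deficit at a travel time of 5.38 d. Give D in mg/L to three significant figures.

k_1 L₀/(k_r−k_1) = 0.0861×48.4/(0.433−0.0861) = 4.167/0.3469 = 12.01 mg/L.
e^(−k_1 t) = e^(−0.0861×5.380) = 0.6293; e^(−k_r t) = e^(−0.433×5.380) = 0.09734.
D = 12.01 × (0.6293 − 0.09734) + 4.37 × 0.09734 = 6.390 + 0.4254 = 6.815 mg/L.

D ≈ 6.82 mg/L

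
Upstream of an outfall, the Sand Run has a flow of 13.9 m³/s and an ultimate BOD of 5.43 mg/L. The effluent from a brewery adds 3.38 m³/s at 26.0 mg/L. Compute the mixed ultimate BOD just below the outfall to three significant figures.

9.45 mg/L

Flow-weighted mixing: C = (Q_r C_r + Q_w C_w)/(Q_r + Q_w)
= (13.9×5.43 + 3.38×26.0)/(13.9 + 3.38) = 163.4/17.28 = 9.454 mg/L.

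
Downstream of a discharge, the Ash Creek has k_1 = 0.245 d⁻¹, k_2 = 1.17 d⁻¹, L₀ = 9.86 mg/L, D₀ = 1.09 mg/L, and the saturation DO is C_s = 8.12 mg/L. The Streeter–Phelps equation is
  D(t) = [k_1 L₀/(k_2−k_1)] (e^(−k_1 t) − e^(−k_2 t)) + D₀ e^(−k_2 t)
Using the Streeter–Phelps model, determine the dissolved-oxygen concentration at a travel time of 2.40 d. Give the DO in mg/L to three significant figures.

DO ≈ 6.76 mg/L

k_1 L₀/(k_2−k_1) = 0.245×9.86/(1.17−0.245) = 2.416/0.9250 = 2.612 mg/L.
e^(−k_1 t) = e^(−0.245×2.400) = 0.5554; e^(−k_2 t) = e^(−1.17×2.400) = 0.06033.
D = 2.612 × (0.5554 − 0.06033) + 1.09 × 0.06033 = 1.293 + 0.06575 = 1.359 mg/L.
DO = C_s − D = 8.12 − 1.359 = 6.761 mg/L.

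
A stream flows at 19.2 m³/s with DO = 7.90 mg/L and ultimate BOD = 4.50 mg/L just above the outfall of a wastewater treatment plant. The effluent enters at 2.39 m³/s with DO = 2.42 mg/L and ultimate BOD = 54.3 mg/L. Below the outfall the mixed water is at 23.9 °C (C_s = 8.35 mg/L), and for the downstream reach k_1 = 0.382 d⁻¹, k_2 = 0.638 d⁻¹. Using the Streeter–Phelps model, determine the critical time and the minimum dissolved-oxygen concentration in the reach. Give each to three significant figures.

Mixed DO = (19.2×7.90 + 2.39×2.42)/(19.2+2.39) = 157.5/21.59 = 7.293 mg/L.
Mixed L₀ = (19.2×4.50 + 2.39×54.3)/(21.59) = 216.2/21.59 = 10.01 mg/L.
Initial deficit D₀ = C_s − DO₀ = 8.35 − 7.293 = 1.057 mg/L.
t_c = (1/0.2560) ln[(0.638/0.382)(1 − 1.057×0.2560/(0.382×10.01))] = 3.906 × ln(1.552) = 1.717 d.
D_c = (0.382/0.638) × 10.01 × e^(−0.382×1.717) = 0.5987 × 10.01 × 0.5190 = 3.111 mg/L.
Minimum DO = 8.35 − 3.111 = 5.239 mg/L.

t_c ≈ 1.72 d; minimum DO ≈ 5.24 mg/L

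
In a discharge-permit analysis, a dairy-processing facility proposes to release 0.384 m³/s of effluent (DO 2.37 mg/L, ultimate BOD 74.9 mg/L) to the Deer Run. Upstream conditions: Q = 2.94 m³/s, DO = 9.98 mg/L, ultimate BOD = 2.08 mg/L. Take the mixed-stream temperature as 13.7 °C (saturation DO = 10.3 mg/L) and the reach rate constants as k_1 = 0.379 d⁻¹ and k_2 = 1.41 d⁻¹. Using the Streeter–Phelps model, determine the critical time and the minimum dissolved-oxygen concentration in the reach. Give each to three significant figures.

Mixed DO = (2.94×9.98 + 0.384×2.37)/(2.94+0.384) = 30.25/3.324 = 9.101 mg/L.
Mixed L₀ = (2.94×2.08 + 0.384×74.9)/(3.324) = 34.88/3.324 = 10.49 mg/L.
Initial deficit D₀ = C_s − DO₀ = 10.3 − 9.101 = 1.199 mg/L.
t_c = (1/1.031) ln[(1.41/0.379)(1 − 1.199×1.031/(0.379×10.49))] = 0.9699 × ln(2.564) = 0.9131 d.
D_c = (0.379/1.41) × 10.49 × e^(−0.379×0.9131) = 0.2688 × 10.49 × 0.7075 = 1.995 mg/L.
Minimum DO = 10.3 − 1.995 = 8.305 mg/L.

t_c ≈ 0.913 d; minimum DO ≈ 8.30 mg/L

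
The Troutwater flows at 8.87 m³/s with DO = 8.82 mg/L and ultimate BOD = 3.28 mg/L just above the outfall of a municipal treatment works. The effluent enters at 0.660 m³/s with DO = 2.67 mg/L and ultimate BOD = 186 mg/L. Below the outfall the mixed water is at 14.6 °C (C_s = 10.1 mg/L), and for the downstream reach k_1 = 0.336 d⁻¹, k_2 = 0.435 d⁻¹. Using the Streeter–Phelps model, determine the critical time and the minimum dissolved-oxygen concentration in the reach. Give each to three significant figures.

Mixed DO = (8.87×8.82 + 0.660×2.67)/(8.87+0.660) = 80.00/9.530 = 8.394 mg/L.
Mixed L₀ = (8.87×3.28 + 0.660×186)/(9.530) = 151.9/9.530 = 15.93 mg/L.
Initial deficit D₀ = C_s − DO₀ = 10.1 − 8.394 = 1.706 mg/L.
t_c = (1/0.09900) ln[(0.435/0.336)(1 − 1.706×0.09900/(0.336×15.93))] = 10.10 × ln(1.254) = 2.285 d.
D_c = (0.336/0.435) × 15.93 × e^(−0.336×2.285) = 0.7724 × 15.93 × 0.4641 = 5.712 mg/L.
Minimum DO = 10.1 − 5.712 = 4.388 mg/L.

t_c ≈ 2.28 d; minimum DO ≈ 4.39 mg/L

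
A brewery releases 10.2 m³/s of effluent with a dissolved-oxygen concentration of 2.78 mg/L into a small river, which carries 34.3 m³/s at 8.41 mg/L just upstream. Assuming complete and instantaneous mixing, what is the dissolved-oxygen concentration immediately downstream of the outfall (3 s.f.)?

7.12 mg/L

Flow-weighted mixing: C = (Q_r C_r + Q_w C_w)/(Q_r + Q_w)
= (34.3×8.41 + 10.2×2.78)/(34.3 + 10.2) = 316.8/44.50 = 7.120 mg/L.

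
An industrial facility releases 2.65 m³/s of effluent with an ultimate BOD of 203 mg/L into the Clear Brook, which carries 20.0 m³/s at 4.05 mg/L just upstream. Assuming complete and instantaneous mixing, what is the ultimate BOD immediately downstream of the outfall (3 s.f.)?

Flow-weighted mixing: C = (Q_r C_r + Q_w C_w)/(Q_r + Q_w)
= (20.0×4.05 + 2.65×203)/(20.0 + 2.65) = 618.9/22.65 = 27.33 mg/L.

27.3 mg/L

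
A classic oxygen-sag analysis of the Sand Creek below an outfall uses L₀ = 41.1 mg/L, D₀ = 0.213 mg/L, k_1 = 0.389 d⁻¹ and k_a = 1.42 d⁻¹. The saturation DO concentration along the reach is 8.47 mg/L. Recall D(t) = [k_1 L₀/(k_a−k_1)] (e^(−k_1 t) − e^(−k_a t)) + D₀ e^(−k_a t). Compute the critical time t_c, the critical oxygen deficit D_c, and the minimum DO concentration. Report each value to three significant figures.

With k_a/k_1 = 3.650 and 1 − D₀(k_a−k_1)/(k_1 L₀) = 0.9863,
t_c = ln(3.650 × 0.9863) / (1.42 − 0.389) = ln(3.600) / 1.031 = 1.281/1.031 = 1.242 d.
D_c = (k_1/k_a) L₀ e^(−k_1 t_c) = (0.389/1.42) × 41.1 × e^(−0.389×1.242) = 0.2739 × 41.1 × 0.6167 = 6.944 mg/L.
Minimum DO = C_s − D_c = 8.47 − 6.944 = 1.526 mg/L.

t_c ≈ 1.24 d; D_c ≈ 6.94 mg/L; min DO ≈ 1.53 mg/L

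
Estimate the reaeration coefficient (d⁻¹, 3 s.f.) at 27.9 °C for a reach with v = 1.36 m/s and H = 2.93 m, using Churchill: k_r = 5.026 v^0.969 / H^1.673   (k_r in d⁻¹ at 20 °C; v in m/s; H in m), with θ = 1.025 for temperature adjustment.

k_r ≈ 1.36 d⁻¹

k_r(20) = 5.026 × 1.36^0.969 / 2.93^1.673 = 5.026 × 1.347 / 6.040 = 1.121 d⁻¹.
k_r(27.9) = 1.121 × 1.025^(27.9−20) = 1.121 × 1.215 = 1.362 d⁻¹.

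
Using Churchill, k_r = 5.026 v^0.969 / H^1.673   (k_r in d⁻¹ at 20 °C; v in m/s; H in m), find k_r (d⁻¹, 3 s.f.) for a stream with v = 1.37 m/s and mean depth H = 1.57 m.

k_r = 5.026 × 1.37^0.969 / 1.57^1.673 = 5.026 × 1.357 / 2.127 = 3.206 d⁻¹.

k_r ≈ 3.21 d⁻¹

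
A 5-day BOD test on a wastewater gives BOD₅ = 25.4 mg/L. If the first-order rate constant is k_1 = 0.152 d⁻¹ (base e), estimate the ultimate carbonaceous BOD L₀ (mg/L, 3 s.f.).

BOD₅ = L₀(1 − e^(−5k_1)) ⇒ L₀ = BOD₅ / (1 − e^(−5×0.152))
= 25.4 / (1 − 0.4677) = 25.4 / 0.5323 = 47.71 mg/L.

L₀ ≈ 47.7 mg/L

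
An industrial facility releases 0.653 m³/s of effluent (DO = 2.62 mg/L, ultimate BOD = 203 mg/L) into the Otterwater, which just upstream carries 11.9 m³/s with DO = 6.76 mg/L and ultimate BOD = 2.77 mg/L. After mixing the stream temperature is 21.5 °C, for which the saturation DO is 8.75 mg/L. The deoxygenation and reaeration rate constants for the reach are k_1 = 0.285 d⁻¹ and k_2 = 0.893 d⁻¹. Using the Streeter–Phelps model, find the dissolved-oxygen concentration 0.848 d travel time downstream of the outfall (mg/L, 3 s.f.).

DO ≈ 5.76 mg/L

Mixed DO = (11.9×6.76 + 0.653×2.62)/(11.9+0.653) = 82.15/12.55 = 6.545 mg/L.
Mixed L₀ = (11.9×2.77 + 0.653×203)/(12.55) = 165.5/12.55 = 13.19 mg/L.
Initial deficit D₀ = C_s − DO₀ = 8.75 − 6.545 = 2.205 mg/L.
D(0.848) = [0.285×13.19/(0.893−0.285)](e^(−0.285×0.848) − e^(−0.893×0.848)) + 2.205 e^(−0.893×0.848)
= 6.181 × (0.7853 − 0.4689) + 2.205 × 0.4689 = 2.990 mg/L.
DO = 8.75 − 2.990 = 5.760 mg/L.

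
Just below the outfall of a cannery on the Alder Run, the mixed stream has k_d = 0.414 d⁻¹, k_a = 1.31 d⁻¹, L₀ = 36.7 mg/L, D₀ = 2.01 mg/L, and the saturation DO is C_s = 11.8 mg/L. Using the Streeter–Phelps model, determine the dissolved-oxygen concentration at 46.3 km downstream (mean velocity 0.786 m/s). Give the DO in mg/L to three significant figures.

Travel time t = x/v = 46.3 km / (0.786 m/s) = 46300 m / 0.786 m/s = 58910 s = 0.6818 d.
k_d L₀/(k_a−k_d) = 0.414×36.7/(1.31−0.414) = 15.19/0.8960 = 16.96 mg/L.
e^(−k_d t) = e^(−0.414×0.6818) = 0.7541; e^(−k_a t) = e^(−1.31×0.6818) = 0.4094.
D = 16.96 × (0.7541 − 0.4094) + 2.01 × 0.4094 = 5.845 + 0.8228 = 6.668 mg/L.
DO = C_s − D = 11.8 − 6.668 = 5.132 mg/L.

DO ≈ 5.13 mg/L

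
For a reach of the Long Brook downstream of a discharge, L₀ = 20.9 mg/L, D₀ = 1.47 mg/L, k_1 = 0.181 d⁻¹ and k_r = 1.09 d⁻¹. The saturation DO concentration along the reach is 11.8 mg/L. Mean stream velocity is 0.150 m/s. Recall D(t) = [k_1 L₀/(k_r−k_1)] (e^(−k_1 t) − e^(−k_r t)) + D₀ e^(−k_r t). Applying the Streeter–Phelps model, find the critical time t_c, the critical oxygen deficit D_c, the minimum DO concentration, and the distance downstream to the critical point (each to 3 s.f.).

At the critical point dD/dt = 0, so k_1 L₀ e^(−k_1 t) = k_r D. Substituting D(t) from the Streeter–Phelps equation and solving for t gives
t_c = ln[(k_r/k_1)(1 − D₀(k_r−k_1)/(k_1 L₀))] / (k_r−k_1).
Here k_r−k_1 = 0.9090 d⁻¹ and 1 − D₀(k_r−k_1)/(k_1 L₀) = 1 − 1.47×0.9090/(0.181×20.9) = 0.6468, so
t_c = ln(6.022 × 0.6468) / 0.9090 = 1.360 / 0.9090 = 1.496 d.
D_c = (k_1/k_r) L₀ e^(−k_1 t_c) = (0.181/1.09) × 20.9 × e^(−0.181×1.496) = 0.1661 × 20.9 × 0.7628 = 2.647 mg/L.
Minimum DO = C_s − D_c = 11.8 − 2.647 = 9.153 mg/L.
x_c = v t_c = 0.150 m/s × 1.496 d × 86400 s/d = 19390 m ≈ 19.4 km.

t_c ≈ 1.50 d; D_c ≈ 2.65 mg/L; min DO ≈ 9.15 mg/L; x_c ≈ 19.4 km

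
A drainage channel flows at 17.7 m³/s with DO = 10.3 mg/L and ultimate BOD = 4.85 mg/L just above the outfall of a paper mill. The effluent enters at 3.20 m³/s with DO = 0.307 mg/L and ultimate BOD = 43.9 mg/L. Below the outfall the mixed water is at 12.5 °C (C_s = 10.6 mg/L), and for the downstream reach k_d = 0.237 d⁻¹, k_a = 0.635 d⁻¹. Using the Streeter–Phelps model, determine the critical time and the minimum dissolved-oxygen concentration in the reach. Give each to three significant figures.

t_c ≈ 1.64 d; minimum DO ≈ 7.86 mg/L

Mixed DO = (17.7×10.3 + 3.20×0.307)/(17.7+3.20) = 183.3/20.90 = 8.770 mg/L.
Mixed L₀ = (17.7×4.85 + 3.20×43.9)/(20.90) = 226.3/20.90 = 10.83 mg/L.
Initial deficit D₀ = C_s − DO₀ = 10.6 − 8.770 = 1.830 mg/L.
t_c = (1/0.3980) ln[(0.635/0.237)(1 − 1.830×0.3980/(0.237×10.83))] = 2.513 × ln(1.919) = 1.638 d.
D_c = (0.237/0.635) × 10.83 × e^(−0.237×1.638) = 0.3732 × 10.83 × 0.6783 = 2.742 mg/L.
Minimum DO = 10.6 − 2.742 = 7.858 mg/L.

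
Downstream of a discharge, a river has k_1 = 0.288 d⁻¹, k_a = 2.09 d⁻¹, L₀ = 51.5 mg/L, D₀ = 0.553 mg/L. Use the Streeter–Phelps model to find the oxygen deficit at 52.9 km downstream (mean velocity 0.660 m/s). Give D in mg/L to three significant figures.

Travel time t = x/v = 52.9 km / (0.660 m/s) = 52900 m / 0.660 m/s = 80150 s = 0.9277 d.
k_1 L₀/(k_a−k_1) = 0.288×51.5/(2.09−0.288) = 14.83/1.802 = 8.231 mg/L.
e^(−k_1 t) = e^(−0.288×0.9277) = 0.7655; e^(−k_a t) = e^(−2.09×0.9277) = 0.1439.
D = 8.231 × (0.7655 − 0.1439) + 0.553 × 0.1439 = 5.117 + 0.07956 = 5.196 mg/L.

D ≈ 5.20 mg/L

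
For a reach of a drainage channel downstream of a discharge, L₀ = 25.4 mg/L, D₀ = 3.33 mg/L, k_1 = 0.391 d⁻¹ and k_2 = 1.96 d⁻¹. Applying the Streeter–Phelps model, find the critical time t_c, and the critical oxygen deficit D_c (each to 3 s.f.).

t_c ≈ 0.551 d; D_c ≈ 4.08 mg/L

With k_2/k_1 = 5.013 and 1 − D₀(k_2−k_1)/(k_1 L₀) = 0.4739,
t_c = ln(5.013 × 0.4739) / (1.96 − 0.391) = ln(2.376) / 1.569 = 0.8653/1.569 = 0.5515 d.
L(t_c) = L₀ e^(−k_1 t_c) = 25.4 × 0.8060 = 20.47 mg/L, and at the critical point k_2 D_c = k_1 L, so D_c = (0.391/1.96) × 20.47 = 4.084 mg/L.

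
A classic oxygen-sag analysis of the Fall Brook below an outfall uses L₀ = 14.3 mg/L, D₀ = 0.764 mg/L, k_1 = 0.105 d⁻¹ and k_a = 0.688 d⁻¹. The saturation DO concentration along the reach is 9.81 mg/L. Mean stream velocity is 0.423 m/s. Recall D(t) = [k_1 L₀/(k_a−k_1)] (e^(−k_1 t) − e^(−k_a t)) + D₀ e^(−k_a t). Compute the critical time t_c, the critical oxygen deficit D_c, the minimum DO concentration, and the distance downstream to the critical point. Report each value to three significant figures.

t_c = [1/(k_a−k_1)] ln[(k_a/k_1)(1 − D₀(k_a−k_1)/(k_1 L₀))]
= [1/(0.688−0.105)] ln[(0.688/0.105)(1 − 0.764×0.5830/(0.105×14.3))]
= (1/0.5830) ln[6.552 × 0.7034] = 1.715 × ln(4.609) = 1.715 × 1.528 = 2.621 d.
L(t_c) = L₀ e^(−k_1 t_c) = 14.3 × 0.7594 = 10.86 mg/L, and at the critical point k_a D_c = k_1 L, so D_c = (0.105/0.688) × 10.86 = 1.657 mg/L.
Minimum DO = C_s − D_c = 9.81 − 1.657 = 8.153 mg/L.
x_c = v t_c = 0.423 m/s × 2.621 d × 86400 s/d = 95780 m ≈ 95.8 km.

t_c ≈ 2.62 d; D_c ≈ 1.66 mg/L; min DO ≈ 8.15 mg/L; x_c ≈ 95.8 km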